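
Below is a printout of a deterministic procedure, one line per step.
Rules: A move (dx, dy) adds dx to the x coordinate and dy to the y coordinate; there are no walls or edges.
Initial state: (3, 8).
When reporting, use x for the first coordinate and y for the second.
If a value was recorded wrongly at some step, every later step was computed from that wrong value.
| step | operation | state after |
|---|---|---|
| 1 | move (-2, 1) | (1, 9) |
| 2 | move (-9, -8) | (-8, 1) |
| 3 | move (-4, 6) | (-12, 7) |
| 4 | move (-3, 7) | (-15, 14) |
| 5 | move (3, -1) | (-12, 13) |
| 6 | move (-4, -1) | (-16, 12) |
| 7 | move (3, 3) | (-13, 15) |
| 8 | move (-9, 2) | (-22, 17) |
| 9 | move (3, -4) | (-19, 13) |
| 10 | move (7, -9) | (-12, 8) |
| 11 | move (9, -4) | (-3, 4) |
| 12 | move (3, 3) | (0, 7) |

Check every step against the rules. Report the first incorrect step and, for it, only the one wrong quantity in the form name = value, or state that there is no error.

step 10, y = 4

1. x = 3 + (-2) = 1, y = 8 + (1) = 9 (consistent with the printout)
2. x = 1 + (-9) = -8, y = 9 + (-8) = 1 (exactly as logged)
3. x = -8 + (-4) = -12, y = 1 + (6) = 7 (agrees with the printout)
4. x = -12 + (-3) = -15, y = 7 + (7) = 14 (checks out)
5. x = -15 + (3) = -12, y = 14 + (-1) = 13 (consistent with the printout)
6. x = -12 + (-4) = -16, y = 13 + (-1) = 12 (in agreement)
7. x = -16 + (3) = -13, y = 12 + (3) = 15 (checks out)
8. x = -13 + (-9) = -22, y = 15 + (2) = 17 (consistent with the printout)
9. x = -22 + (3) = -19, y = 17 + (-4) = 13 (agrees with the printout)
10. x = -19 + (7) = -12, y = 13 + (-9) = 4 (this is not what the printout shows)
First deviation found at step 10; the corrected entry is y = 4.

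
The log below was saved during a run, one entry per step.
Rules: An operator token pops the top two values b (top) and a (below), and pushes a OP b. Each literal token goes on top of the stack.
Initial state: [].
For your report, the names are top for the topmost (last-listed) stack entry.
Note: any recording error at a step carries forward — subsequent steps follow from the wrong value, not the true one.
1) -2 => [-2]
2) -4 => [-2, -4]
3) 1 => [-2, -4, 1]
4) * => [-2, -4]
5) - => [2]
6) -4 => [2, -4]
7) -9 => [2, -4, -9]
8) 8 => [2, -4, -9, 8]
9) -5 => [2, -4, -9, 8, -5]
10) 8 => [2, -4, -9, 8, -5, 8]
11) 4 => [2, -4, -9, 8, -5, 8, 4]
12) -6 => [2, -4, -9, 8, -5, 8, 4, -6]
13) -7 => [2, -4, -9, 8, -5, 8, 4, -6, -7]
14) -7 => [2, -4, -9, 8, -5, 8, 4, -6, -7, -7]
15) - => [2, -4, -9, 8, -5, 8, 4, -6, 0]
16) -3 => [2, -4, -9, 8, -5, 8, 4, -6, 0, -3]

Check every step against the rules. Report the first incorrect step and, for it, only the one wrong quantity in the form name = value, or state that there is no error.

step 1: push -2: top = -2 -> same as recorded
step 2: push -4: top = -4 -> confirmed correct
step 3: push 1: top = 1 -> verified
step 4: -4 * 1 = -4 -> in agreement
step 5: -2 - -4 = 2 -> confirmed correct
step 6: push -4: top = -4 -> agrees with the log
step 7: push -9: top = -9 -> checks out
step 8: push 8: top = 8 -> checks out
step 9: push -5: top = -5 -> verified
step 10: push 8: top = 8 -> confirmed correct
step 11: push 4: top = 4 -> no discrepancy
step 12: push -6: top = -6 -> agrees with the log
step 13: push -7: top = -7 -> agrees with the log
step 14: push -7: top = -7 -> exactly as logged
step 15: -7 - -7 = 0 -> in agreement
step 16: push -3: top = -3 -> consistent with the log
All entries verified; no error found.

no error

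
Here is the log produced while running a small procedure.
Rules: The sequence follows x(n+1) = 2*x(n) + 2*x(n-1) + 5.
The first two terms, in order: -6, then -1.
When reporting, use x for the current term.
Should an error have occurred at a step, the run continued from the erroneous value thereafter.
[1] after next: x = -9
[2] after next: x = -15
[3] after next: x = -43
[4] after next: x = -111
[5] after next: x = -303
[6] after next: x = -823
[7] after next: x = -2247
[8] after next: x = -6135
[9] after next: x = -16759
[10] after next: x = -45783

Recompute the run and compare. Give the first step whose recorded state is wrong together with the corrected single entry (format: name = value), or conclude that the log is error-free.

no error

step 1: x = 2*(-1) + (2)*(-6) + (5) = -9 -> verified
step 2: x = 2*(-9) + (2)*(-1) + (5) = -15 -> verified
step 3: x = 2*(-15) + (2)*(-9) + (5) = -43 -> consistent with the log
step 4: x = 2*(-43) + (2)*(-15) + (5) = -111 -> matches
step 5: x = 2*(-111) + (2)*(-43) + (5) = -303 -> no discrepancy
step 6: x = 2*(-303) + (2)*(-111) + (5) = -823 -> confirmed correct
step 7: x = 2*(-823) + (2)*(-303) + (5) = -2247 -> agrees with the log
step 8: x = 2*(-2247) + (2)*(-823) + (5) = -6135 -> confirmed correct
step 9: x = 2*(-6135) + (2)*(-2247) + (5) = -16759 -> consistent with the log
step 10: x = 2*(-16759) + (2)*(-6135) + (5) = -45783 -> confirmed correct
No step deviates from the rules.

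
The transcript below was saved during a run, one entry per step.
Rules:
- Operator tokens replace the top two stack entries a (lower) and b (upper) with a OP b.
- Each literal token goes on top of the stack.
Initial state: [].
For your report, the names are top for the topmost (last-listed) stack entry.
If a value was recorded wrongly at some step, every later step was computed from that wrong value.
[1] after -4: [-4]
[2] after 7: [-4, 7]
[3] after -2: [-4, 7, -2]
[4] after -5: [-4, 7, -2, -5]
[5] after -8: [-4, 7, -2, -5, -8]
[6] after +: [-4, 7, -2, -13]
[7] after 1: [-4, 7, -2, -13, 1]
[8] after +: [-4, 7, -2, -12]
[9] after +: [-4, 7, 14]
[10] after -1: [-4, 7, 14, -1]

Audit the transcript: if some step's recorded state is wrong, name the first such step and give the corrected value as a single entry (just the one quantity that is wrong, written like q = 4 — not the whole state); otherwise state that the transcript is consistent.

step 9, top = -14

Recomputing the run from the initial state:
step 1: [-4]
step 2: [-4, 7]
step 3: [-4, 7, -2]
step 4: [-4, 7, -2, -5]
step 5: [-4, 7, -2, -5, -8]
step 6: [-4, 7, -2, -13]
step 7: [-4, 7, -2, -13, 1]
step 8: [-4, 7, -2, -12]
step 9: [-4, 7, -14]
step 10: [-4, 7, -14, -1]
The first disagreement with the transcript is at step 9, where the value should be top = -14.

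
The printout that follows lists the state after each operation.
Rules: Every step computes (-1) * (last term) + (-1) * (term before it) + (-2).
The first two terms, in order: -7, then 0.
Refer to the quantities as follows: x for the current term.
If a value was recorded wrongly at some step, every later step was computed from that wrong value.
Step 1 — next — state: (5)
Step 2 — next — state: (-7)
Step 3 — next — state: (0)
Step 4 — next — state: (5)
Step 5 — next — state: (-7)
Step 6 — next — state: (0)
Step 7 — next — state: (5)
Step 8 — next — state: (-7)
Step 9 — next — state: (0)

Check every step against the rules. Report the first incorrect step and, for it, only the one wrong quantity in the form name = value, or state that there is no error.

no error

Recomputing the run from the initial state:
step 1: x = 5
step 2: x = -7
step 3: x = 0
step 4: x = 5
step 5: x = -7
step 6: x = 0
step 7: x = 5
step 8: x = -7
step 9: x = 0
This matches the printout at every step.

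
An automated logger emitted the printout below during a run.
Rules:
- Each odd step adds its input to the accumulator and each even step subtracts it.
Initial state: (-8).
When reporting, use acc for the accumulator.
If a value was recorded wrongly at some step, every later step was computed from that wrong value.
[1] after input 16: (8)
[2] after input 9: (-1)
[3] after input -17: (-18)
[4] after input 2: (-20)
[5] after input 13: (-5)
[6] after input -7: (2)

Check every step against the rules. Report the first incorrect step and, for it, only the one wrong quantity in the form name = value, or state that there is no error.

Recomputing the run from the initial state:
step 1: acc = 8
step 2: acc = -1
step 3: acc = -18
step 4: acc = -20
step 5: acc = -7
step 6: acc = 0
The first disagreement with the printout is at step 5, where the value should be acc = -7.

step 5, acc = -7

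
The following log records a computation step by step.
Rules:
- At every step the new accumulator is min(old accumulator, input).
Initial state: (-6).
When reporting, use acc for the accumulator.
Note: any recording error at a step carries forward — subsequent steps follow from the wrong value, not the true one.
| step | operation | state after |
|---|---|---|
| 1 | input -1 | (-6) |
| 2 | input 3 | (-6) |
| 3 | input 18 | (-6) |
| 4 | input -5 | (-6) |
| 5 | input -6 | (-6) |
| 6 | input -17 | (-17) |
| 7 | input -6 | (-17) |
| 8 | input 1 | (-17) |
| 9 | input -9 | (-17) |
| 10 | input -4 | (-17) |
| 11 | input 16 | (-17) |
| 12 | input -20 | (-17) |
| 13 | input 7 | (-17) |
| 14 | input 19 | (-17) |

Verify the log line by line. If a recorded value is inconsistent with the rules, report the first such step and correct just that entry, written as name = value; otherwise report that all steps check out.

Recomputing the run from the initial state:
step 1: acc = -6
step 2: acc = -6
step 3: acc = -6
step 4: acc = -6
step 5: acc = -6
step 6: acc = -17
step 7: acc = -17
step 8: acc = -17
step 9: acc = -17
step 10: acc = -17
step 11: acc = -17
step 12: acc = -20
step 13: acc = -20
step 14: acc = -20
The first disagreement with the log is at step 12, where the value should be acc = -20.

step 12, acc = -20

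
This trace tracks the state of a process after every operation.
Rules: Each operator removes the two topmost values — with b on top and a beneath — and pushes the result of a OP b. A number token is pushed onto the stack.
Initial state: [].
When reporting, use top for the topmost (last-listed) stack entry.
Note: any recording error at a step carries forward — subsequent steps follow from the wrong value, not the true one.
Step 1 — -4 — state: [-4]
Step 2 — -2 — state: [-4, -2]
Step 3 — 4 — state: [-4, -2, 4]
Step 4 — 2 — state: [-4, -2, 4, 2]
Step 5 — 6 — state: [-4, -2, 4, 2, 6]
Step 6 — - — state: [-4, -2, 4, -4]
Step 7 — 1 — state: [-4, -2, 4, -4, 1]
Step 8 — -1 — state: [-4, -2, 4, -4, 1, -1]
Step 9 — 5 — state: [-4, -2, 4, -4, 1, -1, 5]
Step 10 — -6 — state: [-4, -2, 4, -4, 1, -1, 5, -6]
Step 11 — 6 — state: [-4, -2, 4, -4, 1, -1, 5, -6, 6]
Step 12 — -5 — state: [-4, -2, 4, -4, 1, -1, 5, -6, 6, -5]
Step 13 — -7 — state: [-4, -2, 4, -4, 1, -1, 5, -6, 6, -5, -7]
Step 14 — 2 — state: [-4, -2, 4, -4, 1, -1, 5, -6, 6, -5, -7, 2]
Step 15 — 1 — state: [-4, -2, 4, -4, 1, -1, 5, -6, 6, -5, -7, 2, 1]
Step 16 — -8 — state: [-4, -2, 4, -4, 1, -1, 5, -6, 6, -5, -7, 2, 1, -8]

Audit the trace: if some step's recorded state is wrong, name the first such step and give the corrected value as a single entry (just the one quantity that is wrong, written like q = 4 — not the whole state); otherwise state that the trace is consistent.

step 1: push -4: top = -4 -> matches
step 2: push -2: top = -2 -> consistent with the trace
step 3: push 4: top = 4 -> agrees with the trace
step 4: push 2: top = 2 -> same as recorded
step 5: push 6: top = 6 -> same as recorded
step 6: 2 - 6 = -4 -> agrees with the trace
step 7: push 1: top = 1 -> matches
step 8: push -1: top = -1 -> matches
step 9: push 5: top = 5 -> no discrepancy
step 10: push -6: top = -6 -> in agreement
step 11: push 6: top = 6 -> agrees with the trace
step 12: push -5: top = -5 -> exactly as logged
step 13: push -7: top = -7 -> checks out
step 14: push 2: top = 2 -> matches
step 15: push 1: top = 1 -> in agreement
step 16: push -8: top = -8 -> matches
Nothing is out of place; the run is error-free.

no error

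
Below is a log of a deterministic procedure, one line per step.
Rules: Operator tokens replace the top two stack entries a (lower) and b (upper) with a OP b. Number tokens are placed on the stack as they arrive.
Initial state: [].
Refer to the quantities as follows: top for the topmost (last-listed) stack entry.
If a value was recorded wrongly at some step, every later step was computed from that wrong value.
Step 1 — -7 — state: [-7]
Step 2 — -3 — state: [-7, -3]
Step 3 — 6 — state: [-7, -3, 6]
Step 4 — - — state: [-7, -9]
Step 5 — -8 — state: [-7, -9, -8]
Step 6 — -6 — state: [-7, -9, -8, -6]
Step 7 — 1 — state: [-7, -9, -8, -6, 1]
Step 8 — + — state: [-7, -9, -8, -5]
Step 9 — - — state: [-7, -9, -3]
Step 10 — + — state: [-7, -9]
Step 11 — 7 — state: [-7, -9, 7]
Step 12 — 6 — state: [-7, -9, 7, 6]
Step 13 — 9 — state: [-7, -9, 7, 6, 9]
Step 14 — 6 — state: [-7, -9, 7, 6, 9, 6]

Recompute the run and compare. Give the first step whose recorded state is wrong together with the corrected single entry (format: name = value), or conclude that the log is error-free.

step 10, top = -12

Recomputing the run from the initial state:
step 1: [-7]
step 2: [-7, -3]
step 3: [-7, -3, 6]
step 4: [-7, -9]
step 5: [-7, -9, -8]
step 6: [-7, -9, -8, -6]
step 7: [-7, -9, -8, -6, 1]
step 8: [-7, -9, -8, -5]
step 9: [-7, -9, -3]
step 10: [-7, -12]
step 11: [-7, -12, 7]
step 12: [-7, -12, 7, 6]
step 13: [-7, -12, 7, 6, 9]
step 14: [-7, -12, 7, 6, 9, 6]
The first disagreement with the log is at step 10, where the value should be top = -12.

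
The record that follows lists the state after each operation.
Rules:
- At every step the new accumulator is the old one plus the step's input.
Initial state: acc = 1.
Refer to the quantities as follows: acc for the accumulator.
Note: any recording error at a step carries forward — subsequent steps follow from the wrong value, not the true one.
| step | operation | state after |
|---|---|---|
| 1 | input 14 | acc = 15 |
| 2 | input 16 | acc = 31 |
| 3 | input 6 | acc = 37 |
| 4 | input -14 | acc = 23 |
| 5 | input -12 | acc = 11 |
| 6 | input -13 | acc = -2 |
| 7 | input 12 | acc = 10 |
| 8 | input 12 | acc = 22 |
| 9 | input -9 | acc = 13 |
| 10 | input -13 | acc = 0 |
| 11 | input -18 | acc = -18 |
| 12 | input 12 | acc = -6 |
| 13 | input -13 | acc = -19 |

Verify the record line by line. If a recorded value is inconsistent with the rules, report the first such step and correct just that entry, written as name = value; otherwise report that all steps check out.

1. acc = 1 + 14 = 15 (agrees with the record)
2. acc = 15 + 16 = 31 (confirmed correct)
3. acc = 31 + 6 = 37 (in agreement)
4. acc = 37 + -14 = 23 (matches)
5. acc = 23 + -12 = 11 (exactly as logged)
6. acc = 11 + -13 = -2 (checks out)
7. acc = -2 + 12 = 10 (confirmed correct)
8. acc = 10 + 12 = 22 (verified)
9. acc = 22 + -9 = 13 (consistent with the record)
10. acc = 13 + -13 = 0 (checks out)
11. acc = 0 + -18 = -18 (no discrepancy)
12. acc = -18 + 12 = -6 (checks out)
13. acc = -6 + -13 = -19 (no discrepancy)
No step deviates from the rules.

no error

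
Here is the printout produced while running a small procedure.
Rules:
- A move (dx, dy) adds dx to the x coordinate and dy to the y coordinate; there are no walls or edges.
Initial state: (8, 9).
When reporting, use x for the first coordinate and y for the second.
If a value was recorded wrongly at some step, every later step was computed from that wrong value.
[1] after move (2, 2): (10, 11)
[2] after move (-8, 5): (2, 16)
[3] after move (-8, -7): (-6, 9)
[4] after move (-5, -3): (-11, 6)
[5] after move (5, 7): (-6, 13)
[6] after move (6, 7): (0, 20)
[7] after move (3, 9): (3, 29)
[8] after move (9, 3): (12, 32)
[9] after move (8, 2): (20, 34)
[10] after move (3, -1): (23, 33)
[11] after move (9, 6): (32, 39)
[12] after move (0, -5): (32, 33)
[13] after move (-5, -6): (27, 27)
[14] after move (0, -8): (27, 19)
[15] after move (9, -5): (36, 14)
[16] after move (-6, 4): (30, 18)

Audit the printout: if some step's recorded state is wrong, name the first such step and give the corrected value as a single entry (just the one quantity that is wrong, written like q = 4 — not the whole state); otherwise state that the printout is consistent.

Recomputing the run from the initial state:
step 1: x = 10, y = 11
step 2: x = 2, y = 16
step 3: x = -6, y = 9
step 4: x = -11, y = 6
step 5: x = -6, y = 13
step 6: x = 0, y = 20
step 7: x = 3, y = 29
step 8: x = 12, y = 32
step 9: x = 20, y = 34
step 10: x = 23, y = 33
step 11: x = 32, y = 39
step 12: x = 32, y = 34
step 13: x = 27, y = 28
step 14: x = 27, y = 20
step 15: x = 36, y = 15
step 16: x = 30, y = 19
The first disagreement with the printout is at step 12, where the value should be y = 34.

step 12, y = 34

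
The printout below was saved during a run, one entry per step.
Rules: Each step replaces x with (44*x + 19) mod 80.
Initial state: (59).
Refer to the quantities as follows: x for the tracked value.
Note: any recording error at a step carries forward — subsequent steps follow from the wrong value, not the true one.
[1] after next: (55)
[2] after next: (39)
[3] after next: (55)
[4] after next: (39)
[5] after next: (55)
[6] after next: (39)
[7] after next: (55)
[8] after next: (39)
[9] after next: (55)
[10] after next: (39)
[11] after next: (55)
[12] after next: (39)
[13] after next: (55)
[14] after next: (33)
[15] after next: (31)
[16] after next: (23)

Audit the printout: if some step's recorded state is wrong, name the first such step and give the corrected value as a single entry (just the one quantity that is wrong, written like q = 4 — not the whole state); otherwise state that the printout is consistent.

1. x = (44*59 + 19) mod 80 = 55 (no discrepancy)
2. x = (44*55 + 19) mod 80 = 39 (matches)
3. x = (44*39 + 19) mod 80 = 55 (no discrepancy)
4. x = (44*55 + 19) mod 80 = 39 (consistent with the printout)
5. x = (44*39 + 19) mod 80 = 55 (confirmed correct)
6. x = (44*55 + 19) mod 80 = 39 (exactly as logged)
7. x = (44*39 + 19) mod 80 = 55 (checks out)
8. x = (44*55 + 19) mod 80 = 39 (consistent with the printout)
9. x = (44*39 + 19) mod 80 = 55 (confirmed correct)
10. x = (44*55 + 19) mod 80 = 39 (consistent with the printout)
11. x = (44*39 + 19) mod 80 = 55 (in agreement)
12. x = (44*55 + 19) mod 80 = 39 (same as recorded)
13. x = (44*39 + 19) mod 80 = 55 (agrees with the printout)
14. x = (44*55 + 19) mod 80 = 39 (the entry is off here)
The audit stops at step 14: the recorded entry is wrong and should be x = 39.

step 14, x = 39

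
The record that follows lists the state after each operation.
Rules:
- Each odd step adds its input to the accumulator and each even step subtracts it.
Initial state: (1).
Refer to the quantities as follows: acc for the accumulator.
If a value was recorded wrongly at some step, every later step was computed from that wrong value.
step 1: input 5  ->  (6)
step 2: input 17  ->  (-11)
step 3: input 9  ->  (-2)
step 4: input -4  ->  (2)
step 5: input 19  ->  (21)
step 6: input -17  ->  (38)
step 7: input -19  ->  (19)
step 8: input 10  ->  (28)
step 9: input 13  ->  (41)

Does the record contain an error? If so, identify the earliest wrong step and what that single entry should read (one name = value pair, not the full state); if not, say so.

step 8, acc = 9

Recomputing the run from the initial state:
step 1: acc = 6
step 2: acc = -11
step 3: acc = -2
step 4: acc = 2
step 5: acc = 21
step 6: acc = 38
step 7: acc = 19
step 8: acc = 9
step 9: acc = 22
The first disagreement with the record is at step 8, where the value should be acc = 9.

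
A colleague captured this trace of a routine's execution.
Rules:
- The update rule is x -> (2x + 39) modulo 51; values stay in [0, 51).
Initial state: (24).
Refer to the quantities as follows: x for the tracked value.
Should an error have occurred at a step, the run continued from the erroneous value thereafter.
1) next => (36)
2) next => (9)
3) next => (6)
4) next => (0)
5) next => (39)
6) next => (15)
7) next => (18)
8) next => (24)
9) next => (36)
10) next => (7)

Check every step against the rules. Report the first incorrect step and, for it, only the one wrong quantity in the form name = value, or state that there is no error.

step 10, x = 9

step 1: x = (2*24 + 39) mod 51 = 36 -> no discrepancy
step 2: x = (2*36 + 39) mod 51 = 9 -> in agreement
step 3: x = (2*9 + 39) mod 51 = 6 -> exactly as logged
step 4: x = (2*6 + 39) mod 51 = 0 -> verified
step 5: x = (2*0 + 39) mod 51 = 39 -> agrees with the trace
step 6: x = (2*39 + 39) mod 51 = 15 -> checks out
step 7: x = (2*15 + 39) mod 51 = 18 -> checks out
step 8: x = (2*18 + 39) mod 51 = 24 -> same as recorded
step 9: x = (2*24 + 39) mod 51 = 36 -> consistent with the trace
step 10: x = (2*36 + 39) mod 51 = 9 -> not what was recorded
First deviation found at step 10; the corrected entry is x = 9.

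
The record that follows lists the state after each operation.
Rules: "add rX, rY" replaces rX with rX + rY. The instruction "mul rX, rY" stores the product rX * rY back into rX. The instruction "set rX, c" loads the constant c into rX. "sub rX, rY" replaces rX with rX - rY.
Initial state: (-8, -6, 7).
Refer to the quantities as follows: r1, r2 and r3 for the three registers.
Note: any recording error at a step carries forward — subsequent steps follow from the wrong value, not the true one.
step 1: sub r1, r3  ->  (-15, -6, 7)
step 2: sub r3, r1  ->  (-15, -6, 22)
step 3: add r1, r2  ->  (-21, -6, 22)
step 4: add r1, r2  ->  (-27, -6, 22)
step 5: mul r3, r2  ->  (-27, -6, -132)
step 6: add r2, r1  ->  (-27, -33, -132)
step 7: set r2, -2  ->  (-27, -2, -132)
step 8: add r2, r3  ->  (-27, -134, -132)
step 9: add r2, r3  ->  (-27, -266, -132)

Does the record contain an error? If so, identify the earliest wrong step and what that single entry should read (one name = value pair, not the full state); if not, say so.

Step 1: r1 = -8 - 7 = -15 — no discrepancy.
Step 2: r3 = 7 - -15 = 22 — verified.
Step 3: r1 = -15 + -6 = -21 — same as recorded.
Step 4: r1 = -21 + -6 = -27 — exactly as logged.
Step 5: r3 = 22 * -6 = -132 — matches.
Step 6: r2 = -6 + -27 = -33 — agrees with the record.
Step 7: r2 = -2 — matches.
Step 8: r2 = -2 + -132 = -134 — in agreement.
Step 9: r2 = -134 + -132 = -266 — checks out.
Each recorded entry agrees with the recomputation.

no error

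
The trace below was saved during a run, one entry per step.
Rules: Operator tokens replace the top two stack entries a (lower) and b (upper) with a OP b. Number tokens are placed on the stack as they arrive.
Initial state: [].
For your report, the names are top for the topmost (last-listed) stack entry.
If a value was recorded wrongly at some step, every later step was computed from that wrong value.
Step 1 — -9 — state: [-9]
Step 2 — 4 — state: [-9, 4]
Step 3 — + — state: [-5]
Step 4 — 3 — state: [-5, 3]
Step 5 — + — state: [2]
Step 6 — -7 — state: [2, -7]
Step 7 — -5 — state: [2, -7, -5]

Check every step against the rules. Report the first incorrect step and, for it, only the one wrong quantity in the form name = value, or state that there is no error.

step 1: push -9: top = -9 -> agrees with the trace
step 2: push 4: top = 4 -> confirmed correct
step 3: -9 + 4 = -5 -> matches
step 4: push 3: top = 3 -> confirmed correct
step 5: -5 + 3 = -2 -> first mismatch against the trace
Conclusion: step 5 carries the first error; the entry should be top = -2.

step 5, top = -2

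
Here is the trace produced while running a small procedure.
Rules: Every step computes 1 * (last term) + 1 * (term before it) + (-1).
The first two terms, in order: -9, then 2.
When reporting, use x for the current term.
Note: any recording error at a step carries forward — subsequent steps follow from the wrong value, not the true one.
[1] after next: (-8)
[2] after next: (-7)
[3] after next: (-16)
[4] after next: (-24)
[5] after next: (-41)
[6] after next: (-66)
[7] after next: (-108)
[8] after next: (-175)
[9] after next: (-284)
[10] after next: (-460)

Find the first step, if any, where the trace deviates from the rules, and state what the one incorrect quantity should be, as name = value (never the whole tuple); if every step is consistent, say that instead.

no error

Step 1: x = 1*(2) + (1)*(-9) + (-1) = -8 — no discrepancy.
Step 2: x = 1*(-8) + (1)*(2) + (-1) = -7 — exactly as logged.
Step 3: x = 1*(-7) + (1)*(-8) + (-1) = -16 — matches.
Step 4: x = 1*(-16) + (1)*(-7) + (-1) = -24 — matches.
Step 5: x = 1*(-24) + (1)*(-16) + (-1) = -41 — in agreement.
Step 6: x = 1*(-41) + (1)*(-24) + (-1) = -66 — consistent with the trace.
Step 7: x = 1*(-66) + (1)*(-41) + (-1) = -108 — confirmed correct.
Step 8: x = 1*(-108) + (1)*(-66) + (-1) = -175 — same as recorded.
Step 9: x = 1*(-175) + (1)*(-108) + (-1) = -284 — same as recorded.
Step 10: x = 1*(-284) + (1)*(-175) + (-1) = -460 — verified.
The recomputation confirms every line.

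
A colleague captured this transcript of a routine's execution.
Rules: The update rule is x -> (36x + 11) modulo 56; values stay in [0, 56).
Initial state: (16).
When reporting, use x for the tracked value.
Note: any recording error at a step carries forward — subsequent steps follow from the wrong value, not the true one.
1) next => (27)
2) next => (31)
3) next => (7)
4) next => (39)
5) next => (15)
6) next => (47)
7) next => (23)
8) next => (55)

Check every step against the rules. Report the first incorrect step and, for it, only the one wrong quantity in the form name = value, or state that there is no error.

no error

Recomputing the run from the initial state:
step 1: x = 27
step 2: x = 31
step 3: x = 7
step 4: x = 39
step 5: x = 15
step 6: x = 47
step 7: x = 23
step 8: x = 55
This matches the transcript at every step.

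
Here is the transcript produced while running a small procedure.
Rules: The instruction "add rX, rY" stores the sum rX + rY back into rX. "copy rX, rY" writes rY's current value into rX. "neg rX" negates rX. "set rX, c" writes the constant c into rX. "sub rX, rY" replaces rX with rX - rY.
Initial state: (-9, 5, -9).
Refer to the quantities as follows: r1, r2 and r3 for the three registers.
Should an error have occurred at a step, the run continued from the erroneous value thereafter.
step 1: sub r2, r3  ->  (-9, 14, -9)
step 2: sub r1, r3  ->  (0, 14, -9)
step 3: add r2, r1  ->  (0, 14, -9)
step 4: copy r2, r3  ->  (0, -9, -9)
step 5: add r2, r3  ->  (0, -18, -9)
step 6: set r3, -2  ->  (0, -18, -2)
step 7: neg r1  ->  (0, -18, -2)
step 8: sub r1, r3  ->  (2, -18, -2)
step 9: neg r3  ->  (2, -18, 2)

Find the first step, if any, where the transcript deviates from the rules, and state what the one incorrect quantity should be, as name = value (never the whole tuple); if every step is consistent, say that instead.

no error

Recomputing the run from the initial state:
step 1: r1 = -9, r2 = 14, r3 = -9
step 2: r1 = 0, r2 = 14, r3 = -9
step 3: r1 = 0, r2 = 14, r3 = -9
step 4: r1 = 0, r2 = -9, r3 = -9
step 5: r1 = 0, r2 = -18, r3 = -9
step 6: r1 = 0, r2 = -18, r3 = -2
step 7: r1 = 0, r2 = -18, r3 = -2
step 8: r1 = 2, r2 = -18, r3 = -2
step 9: r1 = 2, r2 = -18, r3 = 2
This matches the transcript at every step.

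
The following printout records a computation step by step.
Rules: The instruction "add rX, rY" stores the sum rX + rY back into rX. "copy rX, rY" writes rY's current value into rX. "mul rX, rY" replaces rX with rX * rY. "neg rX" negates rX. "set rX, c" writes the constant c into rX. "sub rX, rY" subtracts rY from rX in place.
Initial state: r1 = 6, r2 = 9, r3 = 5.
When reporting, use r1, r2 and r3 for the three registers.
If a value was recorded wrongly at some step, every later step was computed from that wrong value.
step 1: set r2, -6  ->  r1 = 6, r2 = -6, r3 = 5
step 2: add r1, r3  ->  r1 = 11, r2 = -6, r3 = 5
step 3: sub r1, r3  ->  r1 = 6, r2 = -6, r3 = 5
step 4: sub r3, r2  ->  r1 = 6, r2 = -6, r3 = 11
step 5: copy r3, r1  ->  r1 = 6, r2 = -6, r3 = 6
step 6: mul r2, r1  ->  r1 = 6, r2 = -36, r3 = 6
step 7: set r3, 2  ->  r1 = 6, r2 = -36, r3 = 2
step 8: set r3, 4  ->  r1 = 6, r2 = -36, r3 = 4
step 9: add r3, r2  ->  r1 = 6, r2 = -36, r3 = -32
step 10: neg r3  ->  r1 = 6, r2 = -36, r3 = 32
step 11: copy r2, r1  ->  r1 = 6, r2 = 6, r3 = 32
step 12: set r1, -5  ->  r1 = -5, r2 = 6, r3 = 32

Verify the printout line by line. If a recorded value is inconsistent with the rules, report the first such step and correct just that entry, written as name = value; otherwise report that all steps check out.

Recomputing the run from the initial state:
step 1: r1 = 6, r2 = -6, r3 = 5
step 2: r1 = 11, r2 = -6, r3 = 5
step 3: r1 = 6, r2 = -6, r3 = 5
step 4: r1 = 6, r2 = -6, r3 = 11
step 5: r1 = 6, r2 = -6, r3 = 6
step 6: r1 = 6, r2 = -36, r3 = 6
step 7: r1 = 6, r2 = -36, r3 = 2
step 8: r1 = 6, r2 = -36, r3 = 4
step 9: r1 = 6, r2 = -36, r3 = -32
step 10: r1 = 6, r2 = -36, r3 = 32
step 11: r1 = 6, r2 = 6, r3 = 32
step 12: r1 = -5, r2 = 6, r3 = 32
This matches the printout at every step.

no error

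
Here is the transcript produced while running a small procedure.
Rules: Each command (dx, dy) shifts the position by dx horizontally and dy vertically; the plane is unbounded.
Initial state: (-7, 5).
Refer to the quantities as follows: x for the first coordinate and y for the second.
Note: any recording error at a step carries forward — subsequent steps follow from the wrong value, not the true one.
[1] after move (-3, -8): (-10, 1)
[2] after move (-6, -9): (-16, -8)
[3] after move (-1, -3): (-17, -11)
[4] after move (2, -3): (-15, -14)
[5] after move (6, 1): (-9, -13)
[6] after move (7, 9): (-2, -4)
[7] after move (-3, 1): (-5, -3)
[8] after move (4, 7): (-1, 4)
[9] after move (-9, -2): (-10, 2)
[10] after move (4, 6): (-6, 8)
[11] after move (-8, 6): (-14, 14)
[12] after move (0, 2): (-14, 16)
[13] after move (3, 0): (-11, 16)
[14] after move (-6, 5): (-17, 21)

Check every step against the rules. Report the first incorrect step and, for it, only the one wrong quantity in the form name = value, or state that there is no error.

Step 1: x = -7 + (-3) = -10, y = 5 + (-8) = -3 — first mismatch against the transcript.
Step 1 is the first one off; corrected, y = -3.

step 1, y = -3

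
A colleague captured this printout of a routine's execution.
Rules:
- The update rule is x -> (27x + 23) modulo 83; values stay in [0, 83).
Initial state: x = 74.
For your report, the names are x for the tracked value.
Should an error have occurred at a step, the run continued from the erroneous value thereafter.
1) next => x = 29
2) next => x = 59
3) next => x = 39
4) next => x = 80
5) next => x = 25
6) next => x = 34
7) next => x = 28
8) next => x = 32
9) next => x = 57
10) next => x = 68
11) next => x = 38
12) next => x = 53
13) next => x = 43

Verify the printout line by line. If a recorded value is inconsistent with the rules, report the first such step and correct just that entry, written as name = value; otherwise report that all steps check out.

1. x = (27*74 + 23) mod 83 = 29 (confirmed correct)
2. x = (27*29 + 23) mod 83 = 59 (matches)
3. x = (27*59 + 23) mod 83 = 39 (checks out)
4. x = (27*39 + 23) mod 83 = 80 (same as recorded)
5. x = (27*80 + 23) mod 83 = 25 (no discrepancy)
6. x = (27*25 + 23) mod 83 = 34 (same as recorded)
7. x = (27*34 + 23) mod 83 = 28 (confirmed correct)
8. x = (27*28 + 23) mod 83 = 32 (no discrepancy)
9. x = (27*32 + 23) mod 83 = 57 (verified)
10. x = (27*57 + 23) mod 83 = 68 (no discrepancy)
11. x = (27*68 + 23) mod 83 = 33 (the recorded entry deviates here)
First deviation found at step 11; the corrected entry is x = 33.

step 11, x = 33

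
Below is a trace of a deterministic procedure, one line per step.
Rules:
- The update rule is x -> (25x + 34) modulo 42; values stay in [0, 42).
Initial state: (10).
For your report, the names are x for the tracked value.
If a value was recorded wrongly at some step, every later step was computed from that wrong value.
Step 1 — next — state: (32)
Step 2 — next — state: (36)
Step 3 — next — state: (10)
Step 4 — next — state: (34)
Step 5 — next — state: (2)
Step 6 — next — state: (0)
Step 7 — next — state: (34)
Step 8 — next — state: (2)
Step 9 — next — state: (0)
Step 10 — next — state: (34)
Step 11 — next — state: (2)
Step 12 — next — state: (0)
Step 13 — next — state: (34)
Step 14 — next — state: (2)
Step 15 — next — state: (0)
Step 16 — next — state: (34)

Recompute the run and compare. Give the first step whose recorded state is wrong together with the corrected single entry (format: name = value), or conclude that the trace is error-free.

step 4, x = 32

Recomputing the run from the initial state:
step 1: x = 32
step 2: x = 36
step 3: x = 10
step 4: x = 32
step 5: x = 36
step 6: x = 10
step 7: x = 32
step 8: x = 36
step 9: x = 10
step 10: x = 32
step 11: x = 36
step 12: x = 10
step 13: x = 32
step 14: x = 36
step 15: x = 10
step 16: x = 32
The first disagreement with the trace is at step 4, where the value should be x = 32.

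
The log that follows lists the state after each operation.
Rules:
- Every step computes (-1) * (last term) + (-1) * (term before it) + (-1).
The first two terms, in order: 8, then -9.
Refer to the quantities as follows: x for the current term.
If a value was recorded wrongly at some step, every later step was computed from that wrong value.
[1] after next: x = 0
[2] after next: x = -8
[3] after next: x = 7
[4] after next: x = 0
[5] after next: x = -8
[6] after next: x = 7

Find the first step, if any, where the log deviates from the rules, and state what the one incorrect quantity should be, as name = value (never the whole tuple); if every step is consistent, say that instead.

Recomputing the run from the initial state:
step 1: x = 0
step 2: x = 8
step 3: x = -9
step 4: x = 0
step 5: x = 8
step 6: x = -9
The first disagreement with the log is at step 2, where the value should be x = 8.

step 2, x = 8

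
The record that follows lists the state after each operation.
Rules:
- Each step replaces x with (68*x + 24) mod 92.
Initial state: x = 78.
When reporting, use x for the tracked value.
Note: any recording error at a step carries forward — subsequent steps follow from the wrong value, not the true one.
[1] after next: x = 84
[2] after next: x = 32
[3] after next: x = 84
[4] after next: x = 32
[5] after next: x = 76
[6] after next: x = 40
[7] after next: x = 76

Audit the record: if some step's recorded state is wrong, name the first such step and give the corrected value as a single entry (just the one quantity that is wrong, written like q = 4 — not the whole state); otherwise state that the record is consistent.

Recomputing the run from the initial state:
step 1: x = 84
step 2: x = 32
step 3: x = 84
step 4: x = 32
step 5: x = 84
step 6: x = 32
step 7: x = 84
The first disagreement with the record is at step 5, where the value should be x = 84.

step 5, x = 84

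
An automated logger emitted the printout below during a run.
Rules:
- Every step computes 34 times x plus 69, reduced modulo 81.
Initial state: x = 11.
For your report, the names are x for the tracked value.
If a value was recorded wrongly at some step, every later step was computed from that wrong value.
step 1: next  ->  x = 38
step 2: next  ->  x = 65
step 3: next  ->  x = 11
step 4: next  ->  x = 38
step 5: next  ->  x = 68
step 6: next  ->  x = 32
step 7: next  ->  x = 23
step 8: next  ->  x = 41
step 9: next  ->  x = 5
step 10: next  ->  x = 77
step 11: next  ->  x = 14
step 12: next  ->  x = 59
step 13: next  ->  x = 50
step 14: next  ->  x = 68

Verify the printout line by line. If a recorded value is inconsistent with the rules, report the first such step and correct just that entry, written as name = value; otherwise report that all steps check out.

step 1: x = (34*11 + 69) mod 81 = 38 -> agrees with the printout
step 2: x = (34*38 + 69) mod 81 = 65 -> same as recorded
step 3: x = (34*65 + 69) mod 81 = 11 -> in agreement
step 4: x = (34*11 + 69) mod 81 = 38 -> agrees with the printout
step 5: x = (34*38 + 69) mod 81 = 65 -> the entry is off here
First incorrect step: 5; the correct value is x = 65.

step 5, x = 65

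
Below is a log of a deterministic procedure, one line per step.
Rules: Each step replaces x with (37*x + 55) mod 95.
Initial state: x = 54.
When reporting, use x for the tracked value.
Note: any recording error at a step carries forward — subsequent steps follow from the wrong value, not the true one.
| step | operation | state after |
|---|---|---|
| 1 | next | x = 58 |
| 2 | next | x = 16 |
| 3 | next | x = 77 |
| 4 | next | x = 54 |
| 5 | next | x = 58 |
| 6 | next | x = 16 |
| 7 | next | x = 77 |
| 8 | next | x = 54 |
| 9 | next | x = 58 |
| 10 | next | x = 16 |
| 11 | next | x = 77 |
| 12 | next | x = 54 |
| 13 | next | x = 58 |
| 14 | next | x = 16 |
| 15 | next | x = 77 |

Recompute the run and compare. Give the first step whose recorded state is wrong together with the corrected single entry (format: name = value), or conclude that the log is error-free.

Step 1: x = (37*54 + 55) mod 95 = 58 — verified.
Step 2: x = (37*58 + 55) mod 95 = 16 — checks out.
Step 3: x = (37*16 + 55) mod 95 = 77 — consistent with the log.
Step 4: x = (37*77 + 55) mod 95 = 54 — exactly as logged.
Step 5: x = (37*54 + 55) mod 95 = 58 — exactly as logged.
Step 6: x = (37*58 + 55) mod 95 = 16 — same as recorded.
Step 7: x = (37*16 + 55) mod 95 = 77 — no discrepancy.
Step 8: x = (37*77 + 55) mod 95 = 54 — consistent with the log.
Step 9: x = (37*54 + 55) mod 95 = 58 — agrees with the log.
Step 10: x = (37*58 + 55) mod 95 = 16 — agrees with the log.
Step 11: x = (37*16 + 55) mod 95 = 77 — matches.
Step 12: x = (37*77 + 55) mod 95 = 54 — in agreement.
Step 13: x = (37*54 + 55) mod 95 = 58 — exactly as logged.
Step 14: x = (37*58 + 55) mod 95 = 16 — checks out.
Step 15: x = (37*16 + 55) mod 95 = 77 — same as recorded.
All entries verified; no error found.

no error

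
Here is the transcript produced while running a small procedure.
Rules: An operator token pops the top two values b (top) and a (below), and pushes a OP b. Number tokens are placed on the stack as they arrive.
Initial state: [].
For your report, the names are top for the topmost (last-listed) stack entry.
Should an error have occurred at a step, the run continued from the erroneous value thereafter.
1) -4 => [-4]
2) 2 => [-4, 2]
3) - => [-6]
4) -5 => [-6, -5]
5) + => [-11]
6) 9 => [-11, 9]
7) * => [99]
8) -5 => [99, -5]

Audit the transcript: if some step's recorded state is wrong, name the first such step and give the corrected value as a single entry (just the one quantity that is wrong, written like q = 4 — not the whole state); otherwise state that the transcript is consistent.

step 7, top = -99

1. push -4: top = -4 (exactly as logged)
2. push 2: top = 2 (checks out)
3. -4 - 2 = -6 (matches)
4. push -5: top = -5 (no discrepancy)
5. -6 + -5 = -11 (in agreement)
6. push 9: top = 9 (consistent with the transcript)
7. -11 * 9 = -99 (the transcript disagrees here)
That makes step 7 the first incorrect line — top = -99 is what it should show.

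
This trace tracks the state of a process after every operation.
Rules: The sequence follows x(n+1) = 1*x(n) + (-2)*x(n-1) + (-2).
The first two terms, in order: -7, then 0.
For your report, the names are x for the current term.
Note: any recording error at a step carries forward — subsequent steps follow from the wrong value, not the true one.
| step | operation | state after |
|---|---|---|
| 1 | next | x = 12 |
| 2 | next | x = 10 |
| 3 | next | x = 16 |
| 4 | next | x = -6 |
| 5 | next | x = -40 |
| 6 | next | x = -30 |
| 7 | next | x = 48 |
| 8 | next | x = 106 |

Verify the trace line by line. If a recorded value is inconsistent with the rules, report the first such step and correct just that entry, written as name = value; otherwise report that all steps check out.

step 1: x = 1*(0) + (-2)*(-7) + (-2) = 12 -> no discrepancy
step 2: x = 1*(12) + (-2)*(0) + (-2) = 10 -> checks out
step 3: x = 1*(10) + (-2)*(12) + (-2) = -16 -> this is not what the trace shows
The audit stops at step 3: the recorded entry is wrong and should be x = -16.

step 3, x = -16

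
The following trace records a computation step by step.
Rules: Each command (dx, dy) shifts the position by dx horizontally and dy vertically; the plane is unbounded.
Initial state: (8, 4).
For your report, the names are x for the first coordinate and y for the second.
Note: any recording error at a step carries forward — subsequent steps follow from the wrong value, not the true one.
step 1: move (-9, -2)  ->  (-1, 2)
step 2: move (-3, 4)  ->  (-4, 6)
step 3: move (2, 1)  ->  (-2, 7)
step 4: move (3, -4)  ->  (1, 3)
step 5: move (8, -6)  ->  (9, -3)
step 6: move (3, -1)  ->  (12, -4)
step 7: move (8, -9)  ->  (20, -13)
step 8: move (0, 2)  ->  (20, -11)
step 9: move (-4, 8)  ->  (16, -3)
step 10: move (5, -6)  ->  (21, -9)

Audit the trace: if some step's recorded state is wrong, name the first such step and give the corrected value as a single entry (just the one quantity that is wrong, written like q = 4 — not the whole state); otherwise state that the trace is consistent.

no error

Recomputing the run from the initial state:
step 1: x = -1, y = 2
step 2: x = -4, y = 6
step 3: x = -2, y = 7
step 4: x = 1, y = 3
step 5: x = 9, y = -3
step 6: x = 12, y = -4
step 7: x = 20, y = -13
step 8: x = 20, y = -11
step 9: x = 16, y = -3
step 10: x = 21, y = -9
This matches the trace at every step.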